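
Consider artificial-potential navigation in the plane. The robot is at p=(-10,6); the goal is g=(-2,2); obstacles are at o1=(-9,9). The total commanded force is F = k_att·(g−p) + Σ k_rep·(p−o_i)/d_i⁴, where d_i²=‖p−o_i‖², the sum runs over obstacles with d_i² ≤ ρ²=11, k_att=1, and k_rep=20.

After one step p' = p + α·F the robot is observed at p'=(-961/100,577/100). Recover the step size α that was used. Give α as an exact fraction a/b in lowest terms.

α = 1/20

F_att = 1·(g−p) = 1·(8,-4) = (8.0000,-4.0000)
o1: d²=10 ≤ ρ²=11; F_rep = 20·(-1,-3)/10² = (-0.2000,-0.6000)
F = F_att + ΣF_rep = (7.8000,-4.6000)
Δp = p'−p = (0.3900,-0.2300); α = Δx/Fx = (39/100) / (39/5) = 1/20
check: Δy/Fy = (-23/100) / (-23/5) = 1/20 ✓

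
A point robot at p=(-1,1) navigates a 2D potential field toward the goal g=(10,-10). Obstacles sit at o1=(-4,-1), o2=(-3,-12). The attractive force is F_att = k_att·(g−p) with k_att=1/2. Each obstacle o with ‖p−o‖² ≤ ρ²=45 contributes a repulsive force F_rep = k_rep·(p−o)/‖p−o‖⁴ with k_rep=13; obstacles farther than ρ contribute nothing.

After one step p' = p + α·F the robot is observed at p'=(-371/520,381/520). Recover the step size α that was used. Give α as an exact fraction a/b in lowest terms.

α = 1/20

F_att = 1/2·(g−p) = 1/2·(11,-11) = (5.5000,-5.5000)
o1: d²=13 ≤ ρ²=45; F_rep = 13·(3,2)/13² = (0.2308,0.1538)
o2: d²=173 > ρ²=45 → inactive
F = F_att + ΣF_rep = (5.7308,-5.3462)
Δp = p'−p = (0.2865,-0.2673); α = Δx/Fx = (149/520) / (149/26) = 1/20
check: Δy/Fy = (-139/520) / (-139/26) = 1/20 ✓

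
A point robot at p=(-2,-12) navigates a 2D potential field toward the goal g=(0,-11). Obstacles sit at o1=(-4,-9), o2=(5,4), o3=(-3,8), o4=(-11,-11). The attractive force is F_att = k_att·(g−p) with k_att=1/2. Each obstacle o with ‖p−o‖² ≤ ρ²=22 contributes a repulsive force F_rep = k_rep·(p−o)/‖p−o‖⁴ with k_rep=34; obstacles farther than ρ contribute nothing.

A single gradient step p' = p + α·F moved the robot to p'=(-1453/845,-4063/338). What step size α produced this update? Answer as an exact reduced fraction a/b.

α = 1/5

F_att = 1/2·(g−p) = 1/2·(2,1) = (1.0000,0.5000)
o1: d²=13 ≤ ρ²=22; F_rep = 34·(2,-3)/13² = (0.4024,-0.6036)
o2: d²=305 > ρ²=22 → inactive
o3: d²=401 > ρ²=22 → inactive
o4: d²=82 > ρ²=22 → inactive
F = F_att + ΣF_rep = (1.4024,-0.1036)
Δp = p'−p = (0.2805,-0.0207); α = Δx/Fx = (237/845) / (237/169) = 1/5
check: Δy/Fy = (-7/338) / (-35/338) = 1/5 ✓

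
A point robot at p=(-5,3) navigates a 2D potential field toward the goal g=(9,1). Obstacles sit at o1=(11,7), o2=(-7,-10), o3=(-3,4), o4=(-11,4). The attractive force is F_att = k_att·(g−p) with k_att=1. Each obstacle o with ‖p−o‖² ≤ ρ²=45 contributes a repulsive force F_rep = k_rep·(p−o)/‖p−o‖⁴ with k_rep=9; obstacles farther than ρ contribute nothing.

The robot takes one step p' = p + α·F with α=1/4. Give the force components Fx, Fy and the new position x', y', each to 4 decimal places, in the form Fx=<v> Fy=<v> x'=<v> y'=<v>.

F_att = 1·(g−p) = 1·(14,-2) = (14.0000,-2.0000)
o1: d²=272 > ρ²=45 → inactive
o2: d²=173 > ρ²=45 → inactive
o3: d²=5 ≤ ρ²=45; F_rep = 9·(-2,-1)/5² = (-0.7200,-0.3600)
o4: d²=37 ≤ ρ²=45; F_rep = 9·(6,-1)/37² = (0.0394,-0.0066)
F = F_att + ΣF_rep = (13.3194,-2.3666)
p' = p + 1/4·F = (-1.6701,2.4084)

Fx=13.3194 Fy=-2.3666 x'=-1.6701 y'=2.4084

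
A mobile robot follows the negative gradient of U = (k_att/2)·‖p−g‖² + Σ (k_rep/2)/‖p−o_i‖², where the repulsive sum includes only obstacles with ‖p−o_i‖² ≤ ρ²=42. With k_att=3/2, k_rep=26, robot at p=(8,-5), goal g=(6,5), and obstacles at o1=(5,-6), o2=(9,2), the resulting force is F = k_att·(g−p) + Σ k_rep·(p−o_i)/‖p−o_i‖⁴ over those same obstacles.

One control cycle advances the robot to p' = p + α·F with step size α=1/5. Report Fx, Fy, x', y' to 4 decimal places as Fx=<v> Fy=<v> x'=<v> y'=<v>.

F_att = 3/2·(g−p) = 3/2·(-2,10) = (-3.0000,15.0000)
o1: d²=10 ≤ ρ²=42; F_rep = 26·(3,1)/10² = (0.7800,0.2600)
o2: d²=50 > ρ²=42 → inactive
F = F_att + ΣF_rep = (-2.2200,15.2600)
p' = p + 1/5·F = (7.5560,-1.9480)

Fx=-2.2200 Fy=15.2600 x'=7.5560 y'=-1.9480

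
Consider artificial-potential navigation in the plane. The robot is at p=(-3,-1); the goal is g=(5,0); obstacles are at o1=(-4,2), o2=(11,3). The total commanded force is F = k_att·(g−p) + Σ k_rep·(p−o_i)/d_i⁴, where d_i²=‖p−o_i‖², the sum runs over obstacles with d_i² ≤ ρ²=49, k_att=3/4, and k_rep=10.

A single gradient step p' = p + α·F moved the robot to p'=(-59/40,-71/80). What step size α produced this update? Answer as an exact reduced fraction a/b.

F_att = 3/4·(g−p) = 3/4·(8,1) = (6.0000,0.7500)
o1: d²=10 ≤ ρ²=49; F_rep = 10·(1,-3)/10² = (0.1000,-0.3000)
o2: d²=212 > ρ²=49 → inactive
F = F_att + ΣF_rep = (6.1000,0.4500)
Δp = p'−p = (1.5250,0.1125); α = Δx/Fx = (61/40) / (61/10) = 1/4
check: Δy/Fy = (9/80) / (9/20) = 1/4 ✓

α = 1/4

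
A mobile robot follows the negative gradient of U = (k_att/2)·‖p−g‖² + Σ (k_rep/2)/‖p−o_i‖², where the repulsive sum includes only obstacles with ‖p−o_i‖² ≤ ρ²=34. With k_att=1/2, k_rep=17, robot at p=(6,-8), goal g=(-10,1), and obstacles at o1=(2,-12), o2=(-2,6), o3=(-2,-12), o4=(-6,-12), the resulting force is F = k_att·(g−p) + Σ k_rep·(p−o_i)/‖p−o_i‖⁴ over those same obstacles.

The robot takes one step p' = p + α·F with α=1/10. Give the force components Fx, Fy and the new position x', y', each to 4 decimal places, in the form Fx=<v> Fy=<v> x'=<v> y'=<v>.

F_att = 1/2·(g−p) = 1/2·(-16,9) = (-8.0000,4.5000)
o1: d²=32 ≤ ρ²=34; F_rep = 17·(4,4)/32² = (0.0664,0.0664)
o2: d²=260 > ρ²=34 → inactive
o3: d²=80 > ρ²=34 → inactive
o4: d²=160 > ρ²=34 → inactive
F = F_att + ΣF_rep = (-7.9336,4.5664)
p' = p + 1/10·F = (5.2066,-7.5434)

Fx=-7.9336 Fy=4.5664 x'=5.2066 y'=-7.5434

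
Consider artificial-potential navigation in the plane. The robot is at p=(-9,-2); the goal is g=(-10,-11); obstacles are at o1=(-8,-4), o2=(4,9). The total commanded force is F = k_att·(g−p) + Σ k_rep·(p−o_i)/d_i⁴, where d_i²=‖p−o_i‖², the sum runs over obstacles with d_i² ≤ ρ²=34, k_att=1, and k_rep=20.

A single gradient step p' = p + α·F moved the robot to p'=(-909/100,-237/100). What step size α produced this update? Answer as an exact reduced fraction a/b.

α = 1/20

F_att = 1·(g−p) = 1·(-1,-9) = (-1.0000,-9.0000)
o1: d²=5 ≤ ρ²=34; F_rep = 20·(-1,2)/5² = (-0.8000,1.6000)
o2: d²=290 > ρ²=34 → inactive
F = F_att + ΣF_rep = (-1.8000,-7.4000)
Δp = p'−p = (-0.0900,-0.3700); α = Δx/Fx = (-9/100) / (-9/5) = 1/20
check: Δy/Fy = (-37/100) / (-37/5) = 1/20 ✓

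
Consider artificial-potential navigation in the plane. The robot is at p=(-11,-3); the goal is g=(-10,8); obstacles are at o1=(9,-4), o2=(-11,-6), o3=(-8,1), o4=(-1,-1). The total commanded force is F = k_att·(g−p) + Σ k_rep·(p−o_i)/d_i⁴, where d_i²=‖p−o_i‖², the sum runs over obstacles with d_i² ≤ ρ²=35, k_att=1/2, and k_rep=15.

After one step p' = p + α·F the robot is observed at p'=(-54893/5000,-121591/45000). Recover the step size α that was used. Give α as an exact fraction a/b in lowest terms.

F_att = 1/2·(g−p) = 1/2·(1,11) = (0.5000,5.5000)
o1: d²=401 > ρ²=35 → inactive
o2: d²=9 ≤ ρ²=35; F_rep = 15·(0,3)/9² = (0.0000,0.5556)
o3: d²=25 ≤ ρ²=35; F_rep = 15·(-3,-4)/25² = (-0.0720,-0.0960)
o4: d²=104 > ρ²=35 → inactive
F = F_att + ΣF_rep = (0.4280,5.9596)
Δp = p'−p = (0.0214,0.2980); α = Δx/Fx = (107/5000) / (107/250) = 1/20
check: Δy/Fy = (13409/45000) / (13409/2250) = 1/20 ✓

α = 1/20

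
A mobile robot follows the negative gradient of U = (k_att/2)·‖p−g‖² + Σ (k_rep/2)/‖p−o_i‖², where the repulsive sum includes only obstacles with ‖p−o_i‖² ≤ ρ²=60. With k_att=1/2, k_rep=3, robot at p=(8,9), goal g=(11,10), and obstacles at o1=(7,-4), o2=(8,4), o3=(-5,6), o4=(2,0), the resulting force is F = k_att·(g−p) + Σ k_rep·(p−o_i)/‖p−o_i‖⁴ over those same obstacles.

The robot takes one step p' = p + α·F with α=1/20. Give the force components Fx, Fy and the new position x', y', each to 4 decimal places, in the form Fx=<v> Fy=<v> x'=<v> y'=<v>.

Fx=1.5000 Fy=0.5240 x'=8.0750 y'=9.0262

F_att = 1/2·(g−p) = 1/2·(3,1) = (1.5000,0.5000)
o1: d²=170 > ρ²=60 → inactive
o2: d²=25 ≤ ρ²=60; F_rep = 3·(0,5)/25² = (0.0000,0.0240)
o3: d²=178 > ρ²=60 → inactive
o4: d²=117 > ρ²=60 → inactive
F = F_att + ΣF_rep = (1.5000,0.5240)
p' = p + 1/20·F = (8.0750,9.0262)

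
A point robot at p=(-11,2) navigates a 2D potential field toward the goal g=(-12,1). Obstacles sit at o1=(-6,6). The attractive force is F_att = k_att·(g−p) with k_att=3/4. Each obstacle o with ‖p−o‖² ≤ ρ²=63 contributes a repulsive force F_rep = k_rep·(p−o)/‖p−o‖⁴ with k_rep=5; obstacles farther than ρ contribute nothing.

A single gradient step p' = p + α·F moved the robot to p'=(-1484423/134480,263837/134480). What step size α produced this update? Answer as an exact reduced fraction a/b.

α = 1/20

F_att = 3/4·(g−p) = 3/4·(-1,-1) = (-0.7500,-0.7500)
o1: d²=41 ≤ ρ²=63; F_rep = 5·(-5,-4)/41² = (-0.0149,-0.0119)
F = F_att + ΣF_rep = (-0.7649,-0.7619)
Δp = p'−p = (-0.0382,-0.0381); α = Δx/Fx = (-5143/134480) / (-5143/6724) = 1/20
check: Δy/Fy = (-5123/134480) / (-5123/6724) = 1/20 ✓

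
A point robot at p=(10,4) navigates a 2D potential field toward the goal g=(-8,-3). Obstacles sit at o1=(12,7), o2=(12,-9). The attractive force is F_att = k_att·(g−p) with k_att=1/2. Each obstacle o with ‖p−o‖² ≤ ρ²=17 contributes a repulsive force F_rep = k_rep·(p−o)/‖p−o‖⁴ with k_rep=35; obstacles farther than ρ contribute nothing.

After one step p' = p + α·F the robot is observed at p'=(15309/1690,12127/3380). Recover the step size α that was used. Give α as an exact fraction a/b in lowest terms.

F_att = 1/2·(g−p) = 1/2·(-18,-7) = (-9.0000,-3.5000)
o1: d²=13 ≤ ρ²=17; F_rep = 35·(-2,-3)/13² = (-0.4142,-0.6213)
o2: d²=173 > ρ²=17 → inactive
F = F_att + ΣF_rep = (-9.4142,-4.1213)
Δp = p'−p = (-0.9414,-0.4121); α = Δx/Fx = (-1591/1690) / (-1591/169) = 1/10
check: Δy/Fy = (-1393/3380) / (-1393/338) = 1/10 ✓

α = 1/10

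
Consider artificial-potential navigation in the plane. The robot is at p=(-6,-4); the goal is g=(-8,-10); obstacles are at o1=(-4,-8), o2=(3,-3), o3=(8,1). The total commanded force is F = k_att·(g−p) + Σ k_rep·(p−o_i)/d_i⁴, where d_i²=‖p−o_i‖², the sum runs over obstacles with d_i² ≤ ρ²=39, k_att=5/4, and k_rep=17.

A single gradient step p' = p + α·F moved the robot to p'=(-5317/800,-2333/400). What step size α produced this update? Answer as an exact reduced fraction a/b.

α = 1/4

F_att = 5/4·(g−p) = 5/4·(-2,-6) = (-2.5000,-7.5000)
o1: d²=20 ≤ ρ²=39; F_rep = 17·(-2,4)/20² = (-0.0850,0.1700)
o2: d²=82 > ρ²=39 → inactive
o3: d²=221 > ρ²=39 → inactive
F = F_att + ΣF_rep = (-2.5850,-7.3300)
Δp = p'−p = (-0.6462,-1.8325); α = Δx/Fx = (-517/800) / (-517/200) = 1/4
check: Δy/Fy = (-733/400) / (-733/100) = 1/4 ✓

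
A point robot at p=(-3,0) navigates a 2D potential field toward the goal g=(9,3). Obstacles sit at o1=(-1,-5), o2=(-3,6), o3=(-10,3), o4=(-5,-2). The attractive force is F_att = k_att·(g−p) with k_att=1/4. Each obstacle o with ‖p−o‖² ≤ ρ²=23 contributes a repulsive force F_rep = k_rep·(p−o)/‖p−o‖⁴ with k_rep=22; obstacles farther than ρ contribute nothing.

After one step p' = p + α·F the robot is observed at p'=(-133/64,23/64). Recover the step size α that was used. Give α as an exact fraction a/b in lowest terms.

α = 1/4

F_att = 1/4·(g−p) = 1/4·(12,3) = (3.0000,0.7500)
o1: d²=29 > ρ²=23 → inactive
o2: d²=36 > ρ²=23 → inactive
o3: d²=58 > ρ²=23 → inactive
o4: d²=8 ≤ ρ²=23; F_rep = 22·(2,2)/8² = (0.6875,0.6875)
F = F_att + ΣF_rep = (3.6875,1.4375)
Δp = p'−p = (0.9219,0.3594); α = Δx/Fx = (59/64) / (59/16) = 1/4
check: Δy/Fy = (23/64) / (23/16) = 1/4 ✓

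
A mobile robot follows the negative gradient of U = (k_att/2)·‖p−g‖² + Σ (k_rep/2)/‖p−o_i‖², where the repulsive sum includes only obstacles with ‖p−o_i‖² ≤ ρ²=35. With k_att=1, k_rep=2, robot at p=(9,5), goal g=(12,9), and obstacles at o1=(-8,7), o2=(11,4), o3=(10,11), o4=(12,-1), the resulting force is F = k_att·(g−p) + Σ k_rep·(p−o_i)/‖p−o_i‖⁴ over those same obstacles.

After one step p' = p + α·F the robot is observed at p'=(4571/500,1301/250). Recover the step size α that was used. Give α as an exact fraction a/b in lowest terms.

α = 1/20

F_att = 1·(g−p) = 1·(3,4) = (3.0000,4.0000)
o1: d²=293 > ρ²=35 → inactive
o2: d²=5 ≤ ρ²=35; F_rep = 2·(-2,1)/5² = (-0.1600,0.0800)
o3: d²=37 > ρ²=35 → inactive
o4: d²=45 > ρ²=35 → inactive
F = F_att + ΣF_rep = (2.8400,4.0800)
Δp = p'−p = (0.1420,0.2040); α = Δx/Fx = (71/500) / (71/25) = 1/20
check: Δy/Fy = (51/250) / (102/25) = 1/20 ✓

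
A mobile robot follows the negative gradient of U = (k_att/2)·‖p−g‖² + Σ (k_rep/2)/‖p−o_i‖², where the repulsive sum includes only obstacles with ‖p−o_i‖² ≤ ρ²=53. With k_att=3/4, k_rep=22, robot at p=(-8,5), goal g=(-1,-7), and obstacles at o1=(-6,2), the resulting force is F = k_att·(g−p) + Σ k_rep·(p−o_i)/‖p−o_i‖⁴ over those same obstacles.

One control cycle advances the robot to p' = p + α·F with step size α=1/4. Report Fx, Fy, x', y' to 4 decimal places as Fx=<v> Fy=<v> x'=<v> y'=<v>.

Fx=4.9896 Fy=-8.6095 x'=-6.7526 y'=2.8476

F_att = 3/4·(g−p) = 3/4·(7,-12) = (5.2500,-9.0000)
o1: d²=13 ≤ ρ²=53; F_rep = 22·(-2,3)/13² = (-0.2604,0.3905)
F = F_att + ΣF_rep = (4.9896,-8.6095)
p' = p + 1/4·F = (-6.7526,2.8476)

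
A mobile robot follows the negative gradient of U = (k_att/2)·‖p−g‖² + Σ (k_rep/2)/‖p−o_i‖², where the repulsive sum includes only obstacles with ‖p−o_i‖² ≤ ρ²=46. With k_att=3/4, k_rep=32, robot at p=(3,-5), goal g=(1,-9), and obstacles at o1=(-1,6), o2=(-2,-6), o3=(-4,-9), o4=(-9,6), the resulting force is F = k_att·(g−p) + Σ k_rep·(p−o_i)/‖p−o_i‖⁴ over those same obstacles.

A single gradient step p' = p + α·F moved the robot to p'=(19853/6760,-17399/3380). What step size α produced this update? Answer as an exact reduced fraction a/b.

α = 1/20

F_att = 3/4·(g−p) = 3/4·(-2,-4) = (-1.5000,-3.0000)
o1: d²=137 > ρ²=46 → inactive
o2: d²=26 ≤ ρ²=46; F_rep = 32·(5,1)/26² = (0.2367,0.0473)
o3: d²=65 > ρ²=46 → inactive
o4: d²=265 > ρ²=46 → inactive
F = F_att + ΣF_rep = (-1.2633,-2.9527)
Δp = p'−p = (-0.0632,-0.1476); α = Δx/Fx = (-427/6760) / (-427/338) = 1/20
check: Δy/Fy = (-499/3380) / (-499/169) = 1/20 ✓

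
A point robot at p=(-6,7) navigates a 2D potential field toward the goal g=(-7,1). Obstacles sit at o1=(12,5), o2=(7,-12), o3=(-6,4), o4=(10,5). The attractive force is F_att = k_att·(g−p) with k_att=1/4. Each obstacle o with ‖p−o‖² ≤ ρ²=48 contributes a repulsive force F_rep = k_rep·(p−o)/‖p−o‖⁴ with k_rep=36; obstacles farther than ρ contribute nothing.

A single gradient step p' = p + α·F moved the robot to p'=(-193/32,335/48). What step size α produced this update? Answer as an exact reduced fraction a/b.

α = 1/8

F_att = 1/4·(g−p) = 1/4·(-1,-6) = (-0.2500,-1.5000)
o1: d²=328 > ρ²=48 → inactive
o2: d²=530 > ρ²=48 → inactive
o3: d²=9 ≤ ρ²=48; F_rep = 36·(0,3)/9² = (0.0000,1.3333)
o4: d²=260 > ρ²=48 → inactive
F = F_att + ΣF_rep = (-0.2500,-0.1667)
Δp = p'−p = (-0.0312,-0.0208); α = Δx/Fx = (-1/32) / (-1/4) = 1/8
check: Δy/Fy = (-1/48) / (-1/6) = 1/8 ✓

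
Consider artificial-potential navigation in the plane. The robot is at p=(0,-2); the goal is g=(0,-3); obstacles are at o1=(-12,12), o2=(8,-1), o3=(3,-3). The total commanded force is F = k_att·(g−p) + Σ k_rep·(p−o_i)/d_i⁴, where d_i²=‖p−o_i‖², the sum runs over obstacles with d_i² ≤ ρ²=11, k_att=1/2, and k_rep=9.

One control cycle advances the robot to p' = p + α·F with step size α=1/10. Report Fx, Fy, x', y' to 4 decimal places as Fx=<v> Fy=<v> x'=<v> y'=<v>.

Fx=-0.2700 Fy=-0.4100 x'=-0.0270 y'=-2.0410

F_att = 1/2·(g−p) = 1/2·(0,-1) = (0.0000,-0.5000)
o1: d²=340 > ρ²=11 → inactive
o2: d²=65 > ρ²=11 → inactive
o3: d²=10 ≤ ρ²=11; F_rep = 9·(-3,1)/10² = (-0.2700,0.0900)
F = F_att + ΣF_rep = (-0.2700,-0.4100)
p' = p + 1/10·F = (-0.0270,-2.0410)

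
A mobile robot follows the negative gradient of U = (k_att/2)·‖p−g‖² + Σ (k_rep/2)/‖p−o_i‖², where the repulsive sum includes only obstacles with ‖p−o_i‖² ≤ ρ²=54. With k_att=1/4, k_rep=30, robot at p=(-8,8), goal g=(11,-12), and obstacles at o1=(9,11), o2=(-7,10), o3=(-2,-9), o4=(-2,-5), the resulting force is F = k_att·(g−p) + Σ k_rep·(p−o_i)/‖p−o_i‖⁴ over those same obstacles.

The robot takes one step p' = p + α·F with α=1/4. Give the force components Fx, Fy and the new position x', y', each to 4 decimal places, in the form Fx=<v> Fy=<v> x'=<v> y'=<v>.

F_att = 1/4·(g−p) = 1/4·(19,-20) = (4.7500,-5.0000)
o1: d²=298 > ρ²=54 → inactive
o2: d²=5 ≤ ρ²=54; F_rep = 30·(-1,-2)/5² = (-1.2000,-2.4000)
o3: d²=325 > ρ²=54 → inactive
o4: d²=205 > ρ²=54 → inactive
F = F_att + ΣF_rep = (3.5500,-7.4000)
p' = p + 1/4·F = (-7.1125,6.1500)

Fx=3.5500 Fy=-7.4000 x'=-7.1125 y'=6.1500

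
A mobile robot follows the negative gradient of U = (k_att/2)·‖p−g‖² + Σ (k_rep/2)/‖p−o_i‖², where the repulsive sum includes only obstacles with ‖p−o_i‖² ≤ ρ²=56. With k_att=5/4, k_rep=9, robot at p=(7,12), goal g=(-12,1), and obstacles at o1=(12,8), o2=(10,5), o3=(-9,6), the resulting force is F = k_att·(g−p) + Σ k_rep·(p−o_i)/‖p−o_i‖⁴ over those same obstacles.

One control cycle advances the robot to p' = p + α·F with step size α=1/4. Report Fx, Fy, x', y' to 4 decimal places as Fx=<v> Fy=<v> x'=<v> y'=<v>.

F_att = 5/4·(g−p) = 5/4·(-19,-11) = (-23.7500,-13.7500)
o1: d²=41 ≤ ρ²=56; F_rep = 9·(-5,4)/41² = (-0.0268,0.0214)
o2: d²=58 > ρ²=56 → inactive
o3: d²=292 > ρ²=56 → inactive
F = F_att + ΣF_rep = (-23.7768,-13.7286)
p' = p + 1/4·F = (1.0558,8.5679)

Fx=-23.7768 Fy=-13.7286 x'=1.0558 y'=8.5679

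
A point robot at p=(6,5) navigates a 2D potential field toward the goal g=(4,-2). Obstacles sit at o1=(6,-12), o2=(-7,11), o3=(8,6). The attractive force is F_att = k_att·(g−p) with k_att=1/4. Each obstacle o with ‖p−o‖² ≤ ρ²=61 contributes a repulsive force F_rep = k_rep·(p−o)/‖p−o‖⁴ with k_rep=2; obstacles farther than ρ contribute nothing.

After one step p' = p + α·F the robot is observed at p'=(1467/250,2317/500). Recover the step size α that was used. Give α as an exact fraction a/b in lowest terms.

F_att = 1/4·(g−p) = 1/4·(-2,-7) = (-0.5000,-1.7500)
o1: d²=289 > ρ²=61 → inactive
o2: d²=205 > ρ²=61 → inactive
o3: d²=5 ≤ ρ²=61; F_rep = 2·(-2,-1)/5² = (-0.1600,-0.0800)
F = F_att + ΣF_rep = (-0.6600,-1.8300)
Δp = p'−p = (-0.1320,-0.3660); α = Δx/Fx = (-33/250) / (-33/50) = 1/5
check: Δy/Fy = (-183/500) / (-183/100) = 1/5 ✓

α = 1/5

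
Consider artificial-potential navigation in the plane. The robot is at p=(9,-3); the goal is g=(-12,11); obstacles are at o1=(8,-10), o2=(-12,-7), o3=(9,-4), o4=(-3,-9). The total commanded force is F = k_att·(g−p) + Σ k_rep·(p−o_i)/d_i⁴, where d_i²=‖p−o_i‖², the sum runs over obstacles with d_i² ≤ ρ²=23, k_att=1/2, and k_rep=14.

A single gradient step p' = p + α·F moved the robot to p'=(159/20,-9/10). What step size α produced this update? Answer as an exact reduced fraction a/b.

F_att = 1/2·(g−p) = 1/2·(-21,14) = (-10.5000,7.0000)
o1: d²=50 > ρ²=23 → inactive
o2: d²=457 > ρ²=23 → inactive
o3: d²=1 ≤ ρ²=23; F_rep = 14·(0,1)/1² = (0.0000,14.0000)
o4: d²=180 > ρ²=23 → inactive
F = F_att + ΣF_rep = (-10.5000,21.0000)
Δp = p'−p = (-1.0500,2.1000); α = Δx/Fx = (-21/20) / (-21/2) = 1/10
check: Δy/Fy = (21/10) / (21) = 1/10 ✓

α = 1/10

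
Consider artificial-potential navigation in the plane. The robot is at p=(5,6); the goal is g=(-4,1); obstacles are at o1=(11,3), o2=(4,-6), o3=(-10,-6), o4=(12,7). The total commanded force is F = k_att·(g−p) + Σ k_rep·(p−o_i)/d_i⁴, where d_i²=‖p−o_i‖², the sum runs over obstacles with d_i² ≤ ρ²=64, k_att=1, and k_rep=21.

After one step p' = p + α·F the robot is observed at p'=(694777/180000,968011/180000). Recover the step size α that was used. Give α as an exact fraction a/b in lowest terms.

α = 1/8

F_att = 1·(g−p) = 1·(-9,-5) = (-9.0000,-5.0000)
o1: d²=45 ≤ ρ²=64; F_rep = 21·(-6,3)/45² = (-0.0622,0.0311)
o2: d²=145 > ρ²=64 → inactive
o3: d²=369 > ρ²=64 → inactive
o4: d²=50 ≤ ρ²=64; F_rep = 21·(-7,-1)/50² = (-0.0588,-0.0084)
F = F_att + ΣF_rep = (-9.1210,-4.9773)
Δp = p'−p = (-1.1401,-0.6222); α = Δx/Fx = (-205223/180000) / (-205223/22500) = 1/8
check: Δy/Fy = (-111989/180000) / (-111989/22500) = 1/8 ✓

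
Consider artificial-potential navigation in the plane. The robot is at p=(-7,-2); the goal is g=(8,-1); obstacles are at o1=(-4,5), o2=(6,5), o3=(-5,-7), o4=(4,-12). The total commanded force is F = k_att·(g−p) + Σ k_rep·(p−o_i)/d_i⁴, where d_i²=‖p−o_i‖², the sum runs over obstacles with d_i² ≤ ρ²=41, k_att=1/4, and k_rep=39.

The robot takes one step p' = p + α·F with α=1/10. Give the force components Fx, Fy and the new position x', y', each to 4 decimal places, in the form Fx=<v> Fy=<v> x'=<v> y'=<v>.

Fx=3.6573 Fy=0.4819 x'=-6.6343 y'=-1.9518

F_att = 1/4·(g−p) = 1/4·(15,1) = (3.7500,0.2500)
o1: d²=58 > ρ²=41 → inactive
o2: d²=218 > ρ²=41 → inactive
o3: d²=29 ≤ ρ²=41; F_rep = 39·(-2,5)/29² = (-0.0927,0.2319)
o4: d²=221 > ρ²=41 → inactive
F = F_att + ΣF_rep = (3.6573,0.4819)
p' = p + 1/10·F = (-6.6343,-1.9518)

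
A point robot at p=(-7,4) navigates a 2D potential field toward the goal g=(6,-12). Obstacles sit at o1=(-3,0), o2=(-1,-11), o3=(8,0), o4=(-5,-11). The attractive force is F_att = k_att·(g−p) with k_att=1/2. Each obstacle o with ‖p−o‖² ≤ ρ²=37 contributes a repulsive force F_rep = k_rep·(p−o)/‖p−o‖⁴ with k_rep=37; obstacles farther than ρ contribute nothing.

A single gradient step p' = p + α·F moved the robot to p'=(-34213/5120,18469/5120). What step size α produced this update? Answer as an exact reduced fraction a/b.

F_att = 1/2·(g−p) = 1/2·(13,-16) = (6.5000,-8.0000)
o1: d²=32 ≤ ρ²=37; F_rep = 37·(-4,4)/32² = (-0.1445,0.1445)
o2: d²=261 > ρ²=37 → inactive
o3: d²=241 > ρ²=37 → inactive
o4: d²=229 > ρ²=37 → inactive
F = F_att + ΣF_rep = (6.3555,-7.8555)
Δp = p'−p = (0.3178,-0.3928); α = Δx/Fx = (1627/5120) / (1627/256) = 1/20
check: Δy/Fy = (-2011/5120) / (-2011/256) = 1/20 ✓

α = 1/20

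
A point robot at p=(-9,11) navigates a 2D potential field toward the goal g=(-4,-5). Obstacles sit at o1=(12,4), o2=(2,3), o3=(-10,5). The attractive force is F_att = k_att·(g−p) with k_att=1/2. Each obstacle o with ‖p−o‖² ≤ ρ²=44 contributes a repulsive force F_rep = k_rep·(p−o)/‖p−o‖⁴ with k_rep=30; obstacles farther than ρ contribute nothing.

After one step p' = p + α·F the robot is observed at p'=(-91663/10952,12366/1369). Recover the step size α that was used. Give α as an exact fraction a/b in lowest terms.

α = 1/4

F_att = 1/2·(g−p) = 1/2·(5,-16) = (2.5000,-8.0000)
o1: d²=490 > ρ²=44 → inactive
o2: d²=185 > ρ²=44 → inactive
o3: d²=37 ≤ ρ²=44; F_rep = 30·(1,6)/37² = (0.0219,0.1315)
F = F_att + ΣF_rep = (2.5219,-7.8685)
Δp = p'−p = (0.6305,-1.9671); α = Δx/Fx = (6905/10952) / (6905/2738) = 1/4
check: Δy/Fy = (-2693/1369) / (-10772/1369) = 1/4 ✓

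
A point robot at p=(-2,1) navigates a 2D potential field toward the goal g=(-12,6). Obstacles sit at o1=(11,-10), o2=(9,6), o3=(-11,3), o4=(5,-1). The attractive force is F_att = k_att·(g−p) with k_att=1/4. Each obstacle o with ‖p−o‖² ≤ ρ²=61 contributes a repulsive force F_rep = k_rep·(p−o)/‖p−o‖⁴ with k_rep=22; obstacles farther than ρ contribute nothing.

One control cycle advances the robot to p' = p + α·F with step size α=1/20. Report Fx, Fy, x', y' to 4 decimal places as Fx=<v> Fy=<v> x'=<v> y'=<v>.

Fx=-2.5548 Fy=1.2657 x'=-2.1277 y'=1.0633

F_att = 1/4·(g−p) = 1/4·(-10,5) = (-2.5000,1.2500)
o1: d²=290 > ρ²=61 → inactive
o2: d²=146 > ρ²=61 → inactive
o3: d²=85 > ρ²=61 → inactive
o4: d²=53 ≤ ρ²=61; F_rep = 22·(-7,2)/53² = (-0.0548,0.0157)
F = F_att + ΣF_rep = (-2.5548,1.2657)
p' = p + 1/20·F = (-2.1277,1.0633)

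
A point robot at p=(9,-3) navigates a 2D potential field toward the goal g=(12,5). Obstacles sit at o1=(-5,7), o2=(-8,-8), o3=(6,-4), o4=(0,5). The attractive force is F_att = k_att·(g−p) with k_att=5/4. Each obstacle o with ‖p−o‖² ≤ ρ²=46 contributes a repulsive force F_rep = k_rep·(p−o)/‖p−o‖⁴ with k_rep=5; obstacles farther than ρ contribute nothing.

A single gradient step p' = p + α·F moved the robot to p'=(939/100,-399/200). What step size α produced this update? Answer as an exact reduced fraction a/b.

α = 1/10

F_att = 5/4·(g−p) = 5/4·(3,8) = (3.7500,10.0000)
o1: d²=296 > ρ²=46 → inactive
o2: d²=314 > ρ²=46 → inactive
o3: d²=10 ≤ ρ²=46; F_rep = 5·(3,1)/10² = (0.1500,0.0500)
o4: d²=145 > ρ²=46 → inactive
F = F_att + ΣF_rep = (3.9000,10.0500)
Δp = p'−p = (0.3900,1.0050); α = Δx/Fx = (39/100) / (39/10) = 1/10
check: Δy/Fy = (201/200) / (201/20) = 1/10 ✓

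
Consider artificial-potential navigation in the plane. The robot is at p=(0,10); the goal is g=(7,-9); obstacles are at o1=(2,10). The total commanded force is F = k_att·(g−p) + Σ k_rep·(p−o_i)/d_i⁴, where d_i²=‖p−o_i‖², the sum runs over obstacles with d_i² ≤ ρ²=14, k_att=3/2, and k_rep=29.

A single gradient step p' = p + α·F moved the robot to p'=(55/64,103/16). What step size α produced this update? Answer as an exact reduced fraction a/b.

α = 1/8

F_att = 3/2·(g−p) = 3/2·(7,-19) = (10.5000,-28.5000)
o1: d²=4 ≤ ρ²=14; F_rep = 29·(-2,0)/4² = (-3.6250,0.0000)
F = F_att + ΣF_rep = (6.8750,-28.5000)
Δp = p'−p = (0.8594,-3.5625); α = Δx/Fx = (55/64) / (55/8) = 1/8
check: Δy/Fy = (-57/16) / (-57/2) = 1/8 ✓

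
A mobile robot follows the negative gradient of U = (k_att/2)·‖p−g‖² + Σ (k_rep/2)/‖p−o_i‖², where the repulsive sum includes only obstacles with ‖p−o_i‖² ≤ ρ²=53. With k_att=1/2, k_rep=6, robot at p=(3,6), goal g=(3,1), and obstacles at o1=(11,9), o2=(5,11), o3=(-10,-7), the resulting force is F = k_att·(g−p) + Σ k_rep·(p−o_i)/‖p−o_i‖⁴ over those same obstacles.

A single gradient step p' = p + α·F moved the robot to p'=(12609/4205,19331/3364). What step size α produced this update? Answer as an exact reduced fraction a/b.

α = 1/10

F_att = 1/2·(g−p) = 1/2·(0,-5) = (0.0000,-2.5000)
o1: d²=73 > ρ²=53 → inactive
o2: d²=29 ≤ ρ²=53; F_rep = 6·(-2,-5)/29² = (-0.0143,-0.0357)
o3: d²=338 > ρ²=53 → inactive
F = F_att + ΣF_rep = (-0.0143,-2.5357)
Δp = p'−p = (-0.0014,-0.2536); α = Δx/Fx = (-6/4205) / (-12/841) = 1/10
check: Δy/Fy = (-853/3364) / (-4265/1682) = 1/10 ✓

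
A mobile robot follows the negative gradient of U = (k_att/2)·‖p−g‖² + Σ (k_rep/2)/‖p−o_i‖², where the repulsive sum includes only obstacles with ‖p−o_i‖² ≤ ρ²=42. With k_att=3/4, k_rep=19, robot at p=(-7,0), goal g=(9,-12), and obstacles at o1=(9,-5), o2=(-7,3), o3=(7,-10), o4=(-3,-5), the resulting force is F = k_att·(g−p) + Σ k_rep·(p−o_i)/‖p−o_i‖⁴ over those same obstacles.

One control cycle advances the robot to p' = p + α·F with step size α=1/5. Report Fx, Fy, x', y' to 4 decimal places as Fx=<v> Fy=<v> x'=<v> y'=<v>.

Fx=11.9548 Fy=-9.6472 x'=-4.6090 y'=-1.9294

F_att = 3/4·(g−p) = 3/4·(16,-12) = (12.0000,-9.0000)
o1: d²=281 > ρ²=42 → inactive
o2: d²=9 ≤ ρ²=42; F_rep = 19·(0,-3)/9² = (0.0000,-0.7037)
o3: d²=296 > ρ²=42 → inactive
o4: d²=41 ≤ ρ²=42; F_rep = 19·(-4,5)/41² = (-0.0452,0.0565)
F = F_att + ΣF_rep = (11.9548,-9.6472)
p' = p + 1/5·F = (-4.6090,-1.9294)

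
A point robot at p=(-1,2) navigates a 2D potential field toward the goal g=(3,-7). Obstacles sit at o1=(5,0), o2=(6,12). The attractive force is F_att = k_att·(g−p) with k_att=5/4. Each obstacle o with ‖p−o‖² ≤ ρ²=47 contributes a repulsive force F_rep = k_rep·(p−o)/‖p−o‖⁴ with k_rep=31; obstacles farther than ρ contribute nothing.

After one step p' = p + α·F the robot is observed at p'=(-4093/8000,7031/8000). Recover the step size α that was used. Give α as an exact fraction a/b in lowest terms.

F_att = 5/4·(g−p) = 5/4·(4,-9) = (5.0000,-11.2500)
o1: d²=40 ≤ ρ²=47; F_rep = 31·(-6,2)/40² = (-0.1163,0.0387)
o2: d²=149 > ρ²=47 → inactive
F = F_att + ΣF_rep = (4.8838,-11.2112)
Δp = p'−p = (0.4884,-1.1211); α = Δx/Fx = (3907/8000) / (3907/800) = 1/10
check: Δy/Fy = (-8969/8000) / (-8969/800) = 1/10 ✓

α = 1/10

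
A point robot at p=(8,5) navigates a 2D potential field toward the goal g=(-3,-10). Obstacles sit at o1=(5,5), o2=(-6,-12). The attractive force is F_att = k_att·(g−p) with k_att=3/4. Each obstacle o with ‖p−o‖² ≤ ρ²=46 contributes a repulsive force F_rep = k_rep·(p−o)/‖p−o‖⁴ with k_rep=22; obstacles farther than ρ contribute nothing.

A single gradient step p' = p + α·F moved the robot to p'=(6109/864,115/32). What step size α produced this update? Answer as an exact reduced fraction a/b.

F_att = 3/4·(g−p) = 3/4·(-11,-15) = (-8.2500,-11.2500)
o1: d²=9 ≤ ρ²=46; F_rep = 22·(3,0)/9² = (0.8148,0.0000)
o2: d²=485 > ρ²=46 → inactive
F = F_att + ΣF_rep = (-7.4352,-11.2500)
Δp = p'−p = (-0.9294,-1.4062); α = Δx/Fx = (-803/864) / (-803/108) = 1/8
check: Δy/Fy = (-45/32) / (-45/4) = 1/8 ✓

α = 1/8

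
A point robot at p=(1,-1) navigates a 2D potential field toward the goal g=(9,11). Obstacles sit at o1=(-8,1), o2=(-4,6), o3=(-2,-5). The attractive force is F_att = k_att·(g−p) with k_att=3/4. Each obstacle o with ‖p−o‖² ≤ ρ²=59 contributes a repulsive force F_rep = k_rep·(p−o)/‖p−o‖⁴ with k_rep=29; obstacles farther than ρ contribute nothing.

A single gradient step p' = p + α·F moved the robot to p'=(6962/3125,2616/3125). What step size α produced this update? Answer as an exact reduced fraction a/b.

F_att = 3/4·(g−p) = 3/4·(8,12) = (6.0000,9.0000)
o1: d²=85 > ρ²=59 → inactive
o2: d²=74 > ρ²=59 → inactive
o3: d²=25 ≤ ρ²=59; F_rep = 29·(3,4)/25² = (0.1392,0.1856)
F = F_att + ΣF_rep = (6.1392,9.1856)
Δp = p'−p = (1.2278,1.8371); α = Δx/Fx = (3837/3125) / (3837/625) = 1/5
check: Δy/Fy = (5741/3125) / (5741/625) = 1/5 ✓

α = 1/5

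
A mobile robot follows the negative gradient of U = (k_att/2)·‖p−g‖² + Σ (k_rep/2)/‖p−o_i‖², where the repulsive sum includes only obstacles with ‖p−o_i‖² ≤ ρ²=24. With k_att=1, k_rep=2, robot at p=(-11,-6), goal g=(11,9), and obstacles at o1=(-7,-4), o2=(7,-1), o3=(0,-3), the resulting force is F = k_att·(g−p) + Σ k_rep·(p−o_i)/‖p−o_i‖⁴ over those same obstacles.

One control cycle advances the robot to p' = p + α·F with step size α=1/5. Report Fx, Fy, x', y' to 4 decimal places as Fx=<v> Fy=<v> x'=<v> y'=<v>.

F_att = 1·(g−p) = 1·(22,15) = (22.0000,15.0000)
o1: d²=20 ≤ ρ²=24; F_rep = 2·(-4,-2)/20² = (-0.0200,-0.0100)
o2: d²=349 > ρ²=24 → inactive
o3: d²=130 > ρ²=24 → inactive
F = F_att + ΣF_rep = (21.9800,14.9900)
p' = p + 1/5·F = (-6.6040,-3.0020)

Fx=21.9800 Fy=14.9900 x'=-6.6040 y'=-3.0020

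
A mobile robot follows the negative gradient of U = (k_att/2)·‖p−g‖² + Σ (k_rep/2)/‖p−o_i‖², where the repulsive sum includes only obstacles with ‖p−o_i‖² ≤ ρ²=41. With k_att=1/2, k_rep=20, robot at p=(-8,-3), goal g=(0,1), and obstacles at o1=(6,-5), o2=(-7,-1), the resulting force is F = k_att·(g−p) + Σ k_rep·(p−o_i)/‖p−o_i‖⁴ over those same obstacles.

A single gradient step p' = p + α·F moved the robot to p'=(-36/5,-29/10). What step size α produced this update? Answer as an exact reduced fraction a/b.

α = 1/4

F_att = 1/2·(g−p) = 1/2·(8,4) = (4.0000,2.0000)
o1: d²=200 > ρ²=41 → inactive
o2: d²=5 ≤ ρ²=41; F_rep = 20·(-1,-2)/5² = (-0.8000,-1.6000)
F = F_att + ΣF_rep = (3.2000,0.4000)
Δp = p'−p = (0.8000,0.1000); α = Δx/Fx = (4/5) / (16/5) = 1/4
check: Δy/Fy = (1/10) / (2/5) = 1/4 ✓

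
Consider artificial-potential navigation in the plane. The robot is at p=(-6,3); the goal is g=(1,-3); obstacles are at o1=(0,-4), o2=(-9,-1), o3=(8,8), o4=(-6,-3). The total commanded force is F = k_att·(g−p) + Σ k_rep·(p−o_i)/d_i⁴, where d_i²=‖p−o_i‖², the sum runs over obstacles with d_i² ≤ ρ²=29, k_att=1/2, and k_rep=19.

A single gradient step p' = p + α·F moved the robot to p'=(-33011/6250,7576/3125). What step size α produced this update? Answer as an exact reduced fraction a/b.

F_att = 1/2·(g−p) = 1/2·(7,-6) = (3.5000,-3.0000)
o1: d²=85 > ρ²=29 → inactive
o2: d²=25 ≤ ρ²=29; F_rep = 19·(3,4)/25² = (0.0912,0.1216)
o3: d²=221 > ρ²=29 → inactive
o4: d²=36 > ρ²=29 → inactive
F = F_att + ΣF_rep = (3.5912,-2.8784)
Δp = p'−p = (0.7182,-0.5757); α = Δx/Fx = (4489/6250) / (4489/1250) = 1/5
check: Δy/Fy = (-1799/3125) / (-1799/625) = 1/5 ✓

α = 1/5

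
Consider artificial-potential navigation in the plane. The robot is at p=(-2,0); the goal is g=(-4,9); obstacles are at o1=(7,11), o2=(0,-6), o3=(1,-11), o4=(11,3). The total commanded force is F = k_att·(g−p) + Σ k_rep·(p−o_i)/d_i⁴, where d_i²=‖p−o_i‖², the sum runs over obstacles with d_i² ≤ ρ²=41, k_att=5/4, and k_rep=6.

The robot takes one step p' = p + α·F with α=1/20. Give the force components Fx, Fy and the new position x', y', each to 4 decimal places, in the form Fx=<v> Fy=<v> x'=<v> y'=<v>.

F_att = 5/4·(g−p) = 5/4·(-2,9) = (-2.5000,11.2500)
o1: d²=202 > ρ²=41 → inactive
o2: d²=40 ≤ ρ²=41; F_rep = 6·(-2,6)/40² = (-0.0075,0.0225)
o3: d²=130 > ρ²=41 → inactive
o4: d²=178 > ρ²=41 → inactive
F = F_att + ΣF_rep = (-2.5075,11.2725)
p' = p + 1/20·F = (-2.1254,0.5636)

Fx=-2.5075 Fy=11.2725 x'=-2.1254 y'=0.5636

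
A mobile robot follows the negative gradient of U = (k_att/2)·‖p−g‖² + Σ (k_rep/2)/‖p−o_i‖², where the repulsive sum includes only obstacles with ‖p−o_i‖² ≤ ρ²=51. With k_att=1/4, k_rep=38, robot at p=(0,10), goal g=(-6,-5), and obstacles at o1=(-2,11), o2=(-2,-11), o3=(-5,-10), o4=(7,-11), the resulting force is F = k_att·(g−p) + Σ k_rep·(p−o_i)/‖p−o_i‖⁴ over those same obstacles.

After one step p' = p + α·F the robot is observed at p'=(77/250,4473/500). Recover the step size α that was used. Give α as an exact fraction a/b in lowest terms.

α = 1/5

F_att = 1/4·(g−p) = 1/4·(-6,-15) = (-1.5000,-3.7500)
o1: d²=5 ≤ ρ²=51; F_rep = 38·(2,-1)/5² = (3.0400,-1.5200)
o2: d²=445 > ρ²=51 → inactive
o3: d²=425 > ρ²=51 → inactive
o4: d²=490 > ρ²=51 → inactive
F = F_att + ΣF_rep = (1.5400,-5.2700)
Δp = p'−p = (0.3080,-1.0540); α = Δx/Fx = (77/250) / (77/50) = 1/5
check: Δy/Fy = (-527/500) / (-527/100) = 1/5 ✓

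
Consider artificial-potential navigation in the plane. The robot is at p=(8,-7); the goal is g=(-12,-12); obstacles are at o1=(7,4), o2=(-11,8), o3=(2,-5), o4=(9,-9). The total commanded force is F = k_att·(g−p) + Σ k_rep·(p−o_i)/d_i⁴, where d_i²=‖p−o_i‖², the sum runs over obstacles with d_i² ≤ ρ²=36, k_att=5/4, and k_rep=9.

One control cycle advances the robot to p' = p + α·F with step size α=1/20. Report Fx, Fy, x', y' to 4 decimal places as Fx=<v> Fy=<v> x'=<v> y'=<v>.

Fx=-25.3600 Fy=-5.5300 x'=6.7320 y'=-7.2765

F_att = 5/4·(g−p) = 5/4·(-20,-5) = (-25.0000,-6.2500)
o1: d²=122 > ρ²=36 → inactive
o2: d²=586 > ρ²=36 → inactive
o3: d²=40 > ρ²=36 → inactive
o4: d²=5 ≤ ρ²=36; F_rep = 9·(-1,2)/5² = (-0.3600,0.7200)
F = F_att + ΣF_rep = (-25.3600,-5.5300)
p' = p + 1/20·F = (6.7320,-7.2765)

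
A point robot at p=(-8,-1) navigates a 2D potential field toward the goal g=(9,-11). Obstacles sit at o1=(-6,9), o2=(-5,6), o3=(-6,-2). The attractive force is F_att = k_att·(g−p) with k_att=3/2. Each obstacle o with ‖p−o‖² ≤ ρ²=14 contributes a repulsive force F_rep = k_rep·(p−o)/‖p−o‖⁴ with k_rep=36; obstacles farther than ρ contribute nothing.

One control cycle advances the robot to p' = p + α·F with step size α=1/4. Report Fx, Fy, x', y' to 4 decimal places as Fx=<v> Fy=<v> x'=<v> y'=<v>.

F_att = 3/2·(g−p) = 3/2·(17,-10) = (25.5000,-15.0000)
o1: d²=104 > ρ²=14 → inactive
o2: d²=58 > ρ²=14 → inactive
o3: d²=5 ≤ ρ²=14; F_rep = 36·(-2,1)/5² = (-2.8800,1.4400)
F = F_att + ΣF_rep = (22.6200,-13.5600)
p' = p + 1/4·F = (-2.3450,-4.3900)

Fx=22.6200 Fy=-13.5600 x'=-2.3450 y'=-4.3900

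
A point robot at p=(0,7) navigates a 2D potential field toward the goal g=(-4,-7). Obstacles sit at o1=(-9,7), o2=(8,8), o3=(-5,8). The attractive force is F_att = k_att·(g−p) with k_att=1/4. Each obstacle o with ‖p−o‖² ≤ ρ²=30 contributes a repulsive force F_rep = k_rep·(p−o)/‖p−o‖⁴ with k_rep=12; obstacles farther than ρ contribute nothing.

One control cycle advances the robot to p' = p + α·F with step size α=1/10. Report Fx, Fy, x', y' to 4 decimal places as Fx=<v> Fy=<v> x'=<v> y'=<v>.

Fx=-0.9112 Fy=-3.5178 x'=-0.0911 y'=6.6482

F_att = 1/4·(g−p) = 1/4·(-4,-14) = (-1.0000,-3.5000)
o1: d²=81 > ρ²=30 → inactive
o2: d²=65 > ρ²=30 → inactive
o3: d²=26 ≤ ρ²=30; F_rep = 12·(5,-1)/26² = (0.0888,-0.0178)
F = F_att + ΣF_rep = (-0.9112,-3.5178)
p' = p + 1/10·F = (-0.0911,6.6482)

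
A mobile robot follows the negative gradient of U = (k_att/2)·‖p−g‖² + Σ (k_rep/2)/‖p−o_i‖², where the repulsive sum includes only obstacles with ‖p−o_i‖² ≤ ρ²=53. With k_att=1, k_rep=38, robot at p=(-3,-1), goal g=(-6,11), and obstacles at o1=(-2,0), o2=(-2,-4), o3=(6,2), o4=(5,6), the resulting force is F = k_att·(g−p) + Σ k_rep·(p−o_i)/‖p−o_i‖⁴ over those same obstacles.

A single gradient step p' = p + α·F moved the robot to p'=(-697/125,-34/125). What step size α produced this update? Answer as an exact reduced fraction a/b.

α = 1/5

F_att = 1·(g−p) = 1·(-3,12) = (-3.0000,12.0000)
o1: d²=2 ≤ ρ²=53; F_rep = 38·(-1,-1)/2² = (-9.5000,-9.5000)
o2: d²=10 ≤ ρ²=53; F_rep = 38·(-1,3)/10² = (-0.3800,1.1400)
o3: d²=90 > ρ²=53 → inactive
o4: d²=113 > ρ²=53 → inactive
F = F_att + ΣF_rep = (-12.8800,3.6400)
Δp = p'−p = (-2.5760,0.7280); α = Δx/Fx = (-322/125) / (-322/25) = 1/5
check: Δy/Fy = (91/125) / (91/25) = 1/5 ✓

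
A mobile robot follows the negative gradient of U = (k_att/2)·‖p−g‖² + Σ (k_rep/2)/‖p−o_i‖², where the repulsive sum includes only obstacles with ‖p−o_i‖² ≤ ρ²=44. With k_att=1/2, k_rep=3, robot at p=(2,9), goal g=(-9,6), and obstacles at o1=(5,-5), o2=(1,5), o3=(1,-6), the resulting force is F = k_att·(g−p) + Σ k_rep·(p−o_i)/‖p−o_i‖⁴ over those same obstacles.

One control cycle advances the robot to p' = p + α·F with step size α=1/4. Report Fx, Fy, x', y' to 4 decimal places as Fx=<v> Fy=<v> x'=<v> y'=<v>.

F_att = 1/2·(g−p) = 1/2·(-11,-3) = (-5.5000,-1.5000)
o1: d²=205 > ρ²=44 → inactive
o2: d²=17 ≤ ρ²=44; F_rep = 3·(1,4)/17² = (0.0104,0.0415)
o3: d²=226 > ρ²=44 → inactive
F = F_att + ΣF_rep = (-5.4896,-1.4585)
p' = p + 1/4·F = (0.6276,8.6354)

Fx=-5.4896 Fy=-1.4585 x'=0.6276 y'=8.6354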